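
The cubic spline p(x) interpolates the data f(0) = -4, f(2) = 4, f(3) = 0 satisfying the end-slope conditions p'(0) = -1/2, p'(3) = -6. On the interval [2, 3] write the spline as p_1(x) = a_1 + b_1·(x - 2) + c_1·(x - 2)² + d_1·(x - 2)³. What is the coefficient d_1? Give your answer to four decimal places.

Write σ_i for p''(x_i). With h_i = 2, 1 and divided differences Δ_i = 4, -4, the continuity of p' gives the tridiagonal system
  2·σ_0 + 6·σ_1 + 1·σ_2 = 6(Δ_1 - Δ_0) = -48
Clamped end conditions give two more equations: 2h_0·σ_0 + h_0·σ_1 = 6(Δ_0 - p'(0)) = 27 and h_1·σ_1 + 2h_1·σ_2 = 6(p'(3) - Δ_1) = -12.
Hence σ_0 = 155/12, σ_1 = -37/3, σ_2 = 1/6.
On [2, 3], with p_1(x) = a_1 + b_1·(x - 2) + c_1·(x - 2)² + d_1·(x - 2)³: c_1 = σ_1/2 = -37/6, d_1 = (σ_2 - σ_1)/(6h_1) = 25/12, b_1 = Δ_1 - h_1(2σ_1 + σ_2)/6 = 1/12.

2.0833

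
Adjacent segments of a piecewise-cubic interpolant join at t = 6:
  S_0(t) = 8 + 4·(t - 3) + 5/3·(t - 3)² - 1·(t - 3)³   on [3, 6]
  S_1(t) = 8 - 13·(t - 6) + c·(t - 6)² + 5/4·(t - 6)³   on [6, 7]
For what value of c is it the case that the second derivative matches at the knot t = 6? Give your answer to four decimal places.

S_0''(t) = 10/3 - 6·(t - 3), so S_0''(6) = -44/3. On the right, S_1''(6) = 2c, so c = -22/3.

-7.3333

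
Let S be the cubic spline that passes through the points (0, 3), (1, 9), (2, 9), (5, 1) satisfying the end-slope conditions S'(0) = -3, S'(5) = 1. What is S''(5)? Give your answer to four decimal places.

Let M_i = S''(x_i). Step sizes h_i = 1, 1, 3; slopes of the chords Δ_i = (y_(i+1) - y_i)/h_i = 6, 0, -8/3.
  1·M_0 + 4·M_1 + 1·M_2 = 6(Δ_1 - Δ_0) = -36
  1·M_1 + 8·M_2 + 3·M_3 = 6(Δ_2 - Δ_1) = -16
Clamped end conditions give two more equations: 2h_0·M_0 + h_0·M_1 = 6(Δ_0 - S'(0)) = 54 and h_2·M_2 + 2h_2·M_3 = 6(S'(5) - Δ_2) = 22.
Solving the tridiagonal system: M_0 = 1038/29, M_1 = -510/29, M_2 = -42/29, M_3 = 382/87.

4.3908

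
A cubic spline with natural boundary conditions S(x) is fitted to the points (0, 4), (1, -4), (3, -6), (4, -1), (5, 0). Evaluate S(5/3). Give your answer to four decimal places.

-7.0298

Write m_i for S''(x_i). With h_i = 1, 2, 1, 1 and divided differences Δ_i = -8, -1, 5, 1, the continuity of S' gives the tridiagonal system
  1·m_0 + 6·m_1 + 2·m_2 = 6(Δ_1 - Δ_0) = 42
  2·m_1 + 6·m_2 + 1·m_3 = 6(Δ_2 - Δ_1) = 36
  1·m_2 + 4·m_3 + 1·m_4 = 6(Δ_3 - Δ_2) = -24
Natural end conditions: m_0 = m_4 = 0.
Hence m_0 = 0, m_1 = 315/61, m_2 = 336/61, m_3 = -450/61, m_4 = 0.
On [1, 3], S(x) = -4 - 383/61·(x - 1) + 315/122·(x - 1)² + 7/244·(x - 1)³.
With (x - 1) = 2/3: S(5/3) = -11578/1647.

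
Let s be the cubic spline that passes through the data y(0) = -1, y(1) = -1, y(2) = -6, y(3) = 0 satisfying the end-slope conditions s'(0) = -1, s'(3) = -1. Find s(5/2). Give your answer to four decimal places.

Let M_i = s''(x_i). Step sizes h_i = 1, 1, 1; slopes of the chords Δ_i = (y_(i+1) - y_i)/h_i = 0, -5, 6.
  1·M_0 + 4·M_1 + 1·M_2 = 6(Δ_1 - Δ_0) = -30
  1·M_1 + 4·M_2 + 1·M_3 = 6(Δ_2 - Δ_1) = 66
Clamped end conditions give two more equations: 2h_0·M_0 + h_0·M_1 = 6(Δ_0 - s'(0)) = 6 and h_2·M_2 + 2h_2·M_3 = 6(s'(3) - Δ_2) = -42.
Forward elimination and back-substitution give M_0 = 12, M_1 = -18, M_2 = 30, M_3 = -36.
On [2, 3], s(x) = -6 + 2·(x - 2) + 15·(x - 2)² - 11·(x - 2)³.
With (x - 2) = 1/2: s(5/2) = -21/8.

-2.6250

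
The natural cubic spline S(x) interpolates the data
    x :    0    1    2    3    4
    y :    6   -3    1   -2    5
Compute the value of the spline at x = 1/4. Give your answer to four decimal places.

2.7748

Write M_i for S''(x_i). With h_i = 1, 1, 1, 1 and divided differences Δ_i = -9, 4, -3, 7, the continuity of S' gives the tridiagonal system
  1·M_0 + 4·M_1 + 1·M_2 = 6(Δ_1 - Δ_0) = 78
  1·M_1 + 4·M_2 + 1·M_3 = 6(Δ_2 - Δ_1) = -42
  1·M_2 + 4·M_3 + 1·M_4 = 6(Δ_3 - Δ_2) = 60
Natural end conditions: M_0 = M_4 = 0.
Solving: M_0 = 0, M_1 = 699/28, M_2 = -153/7, M_3 = 573/28, M_4 = 0.
On [0, 1], S(x) = 6 - 737/56·x + 0·x² + 233/56·x³.
With x = 1/4: S(1/4) = 9945/3584.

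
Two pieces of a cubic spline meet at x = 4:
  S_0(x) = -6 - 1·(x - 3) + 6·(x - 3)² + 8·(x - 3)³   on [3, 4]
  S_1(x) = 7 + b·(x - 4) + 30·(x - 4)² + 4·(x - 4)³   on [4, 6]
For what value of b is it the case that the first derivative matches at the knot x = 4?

35

S_0'(x) = -1 + 12·(x - 3) + 24·(x - 3)², so S_0'(4) = 35. On the right, S_1'(4) = b, so b = 35.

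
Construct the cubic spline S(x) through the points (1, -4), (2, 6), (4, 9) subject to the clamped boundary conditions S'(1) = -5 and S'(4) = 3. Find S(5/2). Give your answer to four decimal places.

9.5391

With m_i denoting the second derivative at x_i, h_i = 1, 2, and Δ_i = (y_(i+1) − y_i)/h_i = 10, 3/2:
  1·m_0 + 6·m_1 + 2·m_2 = 6(Δ_1 - Δ_0) = -51
Clamped end conditions give two more equations: 2h_0·m_0 + h_0·m_1 = 6(Δ_0 - S'(1)) = 90 and h_1·m_1 + 2h_1·m_2 = 6(S'(4) - Δ_1) = 9.
Hence m_0 = 337/6, m_1 = -67/3, m_2 = 161/12.
On [2, 4], S(x) = 6 + 143/12·(x - 2) - 67/6·(x - 2)² + 143/48·(x - 2)³.
With (x - 2) = 1/2: S(5/2) = 1221/128.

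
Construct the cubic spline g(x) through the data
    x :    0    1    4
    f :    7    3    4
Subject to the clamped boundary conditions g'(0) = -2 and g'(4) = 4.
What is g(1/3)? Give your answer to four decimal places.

5.9722

Write M_i for g''(x_i). With h_i = 1, 3 and divided differences Δ_i = -4, 1/3, the continuity of g' gives the tridiagonal system
  1·M_0 + 8·M_1 + 3·M_2 = 6(Δ_1 - Δ_0) = 26
Clamped end conditions give two more equations: 2h_0·M_0 + h_0·M_1 = 6(Δ_0 - g'(0)) = -12 and h_1·M_1 + 2h_1·M_2 = 6(g'(4) - Δ_1) = 22.
Hence M_0 = -31/4, M_1 = 7/2, M_2 = 23/12.
On [0, 1], g(x) = 7 - 2·x - 31/8·x² + 15/8·x³.
With x = 1/3: g(1/3) = 215/36.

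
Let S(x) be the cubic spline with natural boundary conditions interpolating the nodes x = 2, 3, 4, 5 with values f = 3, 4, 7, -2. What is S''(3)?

8

Write M_i for S''(x_i). With h_i = 1, 1, 1 and divided differences Δ_i = 1, 3, -9, the continuity of S' gives the tridiagonal system
  1·M_0 + 4·M_1 + 1·M_2 = 6(Δ_1 - Δ_0) = 12
  1·M_1 + 4·M_2 + 1·M_3 = 6(Δ_2 - Δ_1) = -72
Natural end conditions: M_0 = M_3 = 0.
Hence M_0 = 0, M_1 = 8, M_2 = -20, M_3 = 0.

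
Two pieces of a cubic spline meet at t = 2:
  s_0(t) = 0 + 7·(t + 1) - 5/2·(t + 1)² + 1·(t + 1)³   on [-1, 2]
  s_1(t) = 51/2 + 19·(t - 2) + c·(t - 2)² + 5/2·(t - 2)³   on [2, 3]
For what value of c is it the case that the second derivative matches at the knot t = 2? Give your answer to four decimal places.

s_0''(t) = -5 + 6·(t + 1), so s_0''(2) = 13. On the right, s_1''(2) = 2c, so c = 13/2.

6.5000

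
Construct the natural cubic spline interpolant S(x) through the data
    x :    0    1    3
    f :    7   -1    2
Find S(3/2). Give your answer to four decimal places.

Write m_i for S''(x_i). With h_i = 1, 2 and divided differences Δ_i = -8, 3/2, the continuity of S' gives the tridiagonal system
  1·m_0 + 6·m_1 + 2·m_2 = 6(Δ_1 - Δ_0) = 57
Natural end conditions: m_0 = m_2 = 0.
Forward elimination and back-substitution give m_0 = 0, m_1 = 19/2, m_2 = 0.
On [1, 3], S(x) = -1 - 29/6·(x - 1) + 19/4·(x - 1)² - 19/24·(x - 1)³.
With (x - 1) = 1/2: S(3/2) = -149/64.

-2.3281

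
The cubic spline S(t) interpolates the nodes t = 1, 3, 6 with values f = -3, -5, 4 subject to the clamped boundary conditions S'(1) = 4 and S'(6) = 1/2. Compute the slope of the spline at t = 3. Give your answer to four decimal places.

Let m_i = S''(x_i). Step sizes h_i = 2, 3; slopes of the chords Δ_i = (y_(i+1) - y_i)/h_i = -1, 3.
  2·m_0 + 10·m_1 + 3·m_2 = 6(Δ_1 - Δ_0) = 24
Clamped end conditions give two more equations: 2h_0·m_0 + h_0·m_1 = 6(Δ_0 - S'(1)) = -30 and h_1·m_1 + 2h_1·m_2 = 6(S'(6) - Δ_1) = -15.
Hence m_0 = -53/5, m_1 = 31/5, m_2 = -28/5.
On [3, 6], S'(t) = b_1 + 2c_1·(t - 3) + 3d_1·(t - 3)² with b_1 = Δ_1 - h_1(2m_1 + m_2)/6 = -2/5, c_1 = m_1/2 = 31/10, d_1 = (m_2 - m_1)/(6h_1) = -59/90. So S'(3) = -2/5.

-0.4000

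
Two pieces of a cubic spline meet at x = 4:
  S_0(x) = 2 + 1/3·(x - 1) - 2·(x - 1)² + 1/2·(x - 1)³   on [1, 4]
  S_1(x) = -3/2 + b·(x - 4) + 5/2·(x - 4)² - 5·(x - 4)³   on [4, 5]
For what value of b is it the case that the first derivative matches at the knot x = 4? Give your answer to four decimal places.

S_0'(x) = 1/3 - 4·(x - 1) + 3/2·(x - 1)², so S_0'(4) = 11/6. On the right, S_1'(4) = b, so b = 11/6.

1.8333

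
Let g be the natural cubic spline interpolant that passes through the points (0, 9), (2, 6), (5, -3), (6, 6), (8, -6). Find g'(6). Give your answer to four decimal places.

5.4375

Write σ_i for g''(x_i). With h_i = 2, 3, 1, 2 and divided differences Δ_i = -3/2, -3, 9, -6, the continuity of g' gives the tridiagonal system
  2·σ_0 + 10·σ_1 + 3·σ_2 = 6(Δ_1 - Δ_0) = -9
  3·σ_1 + 8·σ_2 + 1·σ_3 = 6(Δ_2 - Δ_1) = 72
  1·σ_2 + 6·σ_3 + 2·σ_4 = 6(Δ_3 - Δ_2) = -90
Natural end conditions: σ_0 = σ_4 = 0.
Hence σ_0 = 0, σ_1 = -153/32, σ_2 = 207/16, σ_3 = -549/32, σ_4 = 0.
On [6, 8], g'(t) = b_3 + 2c_3·(t - 6) + 3d_3·(t - 6)² with b_3 = Δ_3 - h_3(2σ_3 + σ_4)/6 = 87/16, c_3 = σ_3/2 = -549/64, d_3 = (σ_4 - σ_3)/(6h_3) = 183/128. So g'(6) = 87/16.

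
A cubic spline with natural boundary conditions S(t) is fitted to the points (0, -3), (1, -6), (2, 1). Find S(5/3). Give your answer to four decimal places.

-2.0741

Put M_i = S'' at the i-th knot. Here h = (1, 1) and Δ = (-3, 7), so the interior equations h_(i-1)·M_(i-1) + 2(h_(i-1)+h_i)·M_i + h_i·M_(i+1) = 6(Δ_i − Δ_(i-1)) read
  1·M_0 + 4·M_1 + 1·M_2 = 6(Δ_1 - Δ_0) = 60
Natural end conditions: M_0 = M_2 = 0.
Solving the tridiagonal system: M_0 = 0, M_1 = 15, M_2 = 0.
On [1, 2], S(t) = -6 + 2·(t - 1) + 15/2·(t - 1)² - 5/2·(t - 1)³.
With (t - 1) = 2/3: S(5/3) = -56/27.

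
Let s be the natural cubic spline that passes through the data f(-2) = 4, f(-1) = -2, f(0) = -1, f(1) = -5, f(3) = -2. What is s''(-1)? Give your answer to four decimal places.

With M_i denoting the second derivative at x_i, h_i = 1, 1, 1, 2, and Δ_i = (y_(i+1) − y_i)/h_i = -6, 1, -4, 3/2:
  1·M_0 + 4·M_1 + 1·M_2 = 6(Δ_1 - Δ_0) = 42
  1·M_1 + 4·M_2 + 1·M_3 = 6(Δ_2 - Δ_1) = -30
  1·M_2 + 6·M_3 + 2·M_4 = 6(Δ_3 - Δ_2) = 33
Natural end conditions: M_0 = M_4 = 0.
Solving the tridiagonal system: M_0 = 0, M_1 = 1179/86, M_2 = -552/43, M_3 = 657/86, M_4 = 0.

13.7093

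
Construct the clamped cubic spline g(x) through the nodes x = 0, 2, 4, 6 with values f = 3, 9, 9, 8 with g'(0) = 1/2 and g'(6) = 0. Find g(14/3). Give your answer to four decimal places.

8.4543

Write M_i for g''(x_i). With h_i = 2, 2, 2 and divided differences Δ_i = 3, 0, -1/2, the continuity of g' gives the tridiagonal system
  2·M_0 + 8·M_1 + 2·M_2 = 6(Δ_1 - Δ_0) = -18
  2·M_1 + 8·M_2 + 2·M_3 = 6(Δ_2 - Δ_1) = -3
Clamped end conditions give two more equations: 2h_0·M_0 + h_0·M_1 = 6(Δ_0 - g'(0)) = 15 and h_2·M_2 + 2h_2·M_3 = 6(g'(6) - Δ_2) = 3.
Hence M_0 = 169/30, M_1 = -113/30, M_2 = 13/30, M_3 = 8/15.
On [4, 6], g(x) = 9 - 29/30·(x - 4) + 13/60·(x - 4)² + 1/120·(x - 4)³.
With (x - 4) = 2/3: g(14/3) = 3424/405.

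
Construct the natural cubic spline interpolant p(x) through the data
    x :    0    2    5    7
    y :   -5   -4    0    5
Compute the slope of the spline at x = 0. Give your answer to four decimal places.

Write σ_i for p''(x_i). With h_i = 2, 3, 2 and divided differences Δ_i = 1/2, 4/3, 5/2, the continuity of p' gives the tridiagonal system
  2·σ_0 + 10·σ_1 + 3·σ_2 = 6(Δ_1 - Δ_0) = 5
  3·σ_1 + 10·σ_2 + 2·σ_3 = 6(Δ_2 - Δ_1) = 7
Natural end conditions: σ_0 = σ_3 = 0.
Solving: σ_0 = 0, σ_1 = 29/91, σ_2 = 55/91, σ_3 = 0.
On [0, 2], p'(x) = b_0 + 2c_0·x + 3d_0·x² with b_0 = Δ_0 - h_0(2σ_0 + σ_1)/6 = 215/546, c_0 = σ_0/2 = 0, d_0 = (σ_1 - σ_0)/(6h_0) = 29/1092. So p'(0) = 215/546.

0.3938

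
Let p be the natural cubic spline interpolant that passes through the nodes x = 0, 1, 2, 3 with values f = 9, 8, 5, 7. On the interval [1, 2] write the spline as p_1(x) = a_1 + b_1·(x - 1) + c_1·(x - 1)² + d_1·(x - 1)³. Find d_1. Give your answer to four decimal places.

2.3333

Put σ_i = p'' at the i-th knot. Here h = (1, 1, 1) and Δ = (-1, -3, 2), so the interior equations h_(i-1)·σ_(i-1) + 2(h_(i-1)+h_i)·σ_i + h_i·σ_(i+1) = 6(Δ_i − Δ_(i-1)) read
  1·σ_0 + 4·σ_1 + 1·σ_2 = 6(Δ_1 - Δ_0) = -12
  1·σ_1 + 4·σ_2 + 1·σ_3 = 6(Δ_2 - Δ_1) = 30
Natural end conditions: σ_0 = σ_3 = 0.
Solving: σ_0 = 0, σ_1 = -26/5, σ_2 = 44/5, σ_3 = 0.
On [1, 2], with p_1(x) = a_1 + b_1·(x - 1) + c_1·(x - 1)² + d_1·(x - 1)³: c_1 = σ_1/2 = -13/5, d_1 = (σ_2 - σ_1)/(6h_1) = 7/3, b_1 = Δ_1 - h_1(2σ_1 + σ_2)/6 = -41/15.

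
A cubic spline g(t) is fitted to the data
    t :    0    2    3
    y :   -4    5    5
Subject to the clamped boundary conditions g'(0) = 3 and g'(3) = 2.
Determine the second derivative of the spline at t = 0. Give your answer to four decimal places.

Let M_i = g''(x_i). Step sizes h_i = 2, 1; slopes of the chords Δ_i = (y_(i+1) - y_i)/h_i = 9/2, 0.
  2·M_0 + 6·M_1 + 1·M_2 = 6(Δ_1 - Δ_0) = -27
Clamped end conditions give two more equations: 2h_0·M_0 + h_0·M_1 = 6(Δ_0 - g'(0)) = 9 and h_1·M_1 + 2h_1·M_2 = 6(g'(3) - Δ_1) = 12.
Solving: M_0 = 77/12, M_1 = -25/3, M_2 = 61/6.

6.4167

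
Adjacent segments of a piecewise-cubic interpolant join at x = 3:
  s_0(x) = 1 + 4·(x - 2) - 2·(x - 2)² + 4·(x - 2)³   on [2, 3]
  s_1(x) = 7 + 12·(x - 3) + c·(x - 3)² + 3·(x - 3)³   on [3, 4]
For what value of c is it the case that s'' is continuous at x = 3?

s_0''(x) = -4 + 24·(x - 2), so s_0''(3) = 20. On the right, s_1''(3) = 2c, so c = 10.

10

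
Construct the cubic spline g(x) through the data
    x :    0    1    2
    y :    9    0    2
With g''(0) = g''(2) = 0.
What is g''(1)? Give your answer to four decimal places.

Write σ_i for g''(x_i). With h_i = 1, 1 and divided differences Δ_i = -9, 2, the continuity of g' gives the tridiagonal system
  1·σ_0 + 4·σ_1 + 1·σ_2 = 6(Δ_1 - Δ_0) = 66
Natural end conditions: σ_0 = σ_2 = 0.
Hence σ_0 = 0, σ_1 = 33/2, σ_2 = 0.

16.5000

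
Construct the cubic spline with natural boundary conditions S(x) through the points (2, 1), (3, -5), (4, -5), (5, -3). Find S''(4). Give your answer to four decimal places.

0.8000

Write M_i for S''(x_i). With h_i = 1, 1, 1 and divided differences Δ_i = -6, 0, 2, the continuity of S' gives the tridiagonal system
  1·M_0 + 4·M_1 + 1·M_2 = 6(Δ_1 - Δ_0) = 36
  1·M_1 + 4·M_2 + 1·M_3 = 6(Δ_2 - Δ_1) = 12
Natural end conditions: M_0 = M_3 = 0.
Hence M_0 = 0, M_1 = 44/5, M_2 = 4/5, M_3 = 0.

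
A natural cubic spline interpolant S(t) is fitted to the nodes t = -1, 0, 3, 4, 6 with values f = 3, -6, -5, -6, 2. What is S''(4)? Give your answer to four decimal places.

Write M_i for S''(x_i). With h_i = 1, 3, 1, 2 and divided differences Δ_i = -9, 1/3, -1, 4, the continuity of S' gives the tridiagonal system
  1·M_0 + 8·M_1 + 3·M_2 = 6(Δ_1 - Δ_0) = 56
  3·M_1 + 8·M_2 + 1·M_3 = 6(Δ_2 - Δ_1) = -8
  1·M_2 + 6·M_3 + 2·M_4 = 6(Δ_3 - Δ_2) = 30
Natural end conditions: M_0 = M_4 = 0.
Solving: M_0 = 0, M_1 = 1433/161, M_2 = -816/161, M_3 = 941/161, M_4 = 0.

5.8447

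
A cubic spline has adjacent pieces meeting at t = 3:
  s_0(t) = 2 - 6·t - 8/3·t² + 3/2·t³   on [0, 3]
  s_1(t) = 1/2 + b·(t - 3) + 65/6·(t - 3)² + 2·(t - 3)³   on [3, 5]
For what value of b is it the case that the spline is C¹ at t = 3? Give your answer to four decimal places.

18.5000

s_0'(t) = -6 - 16/3·t + 9/2·t², so s_0'(3) = 37/2. On the right, s_1'(3) = b, so b = 37/2.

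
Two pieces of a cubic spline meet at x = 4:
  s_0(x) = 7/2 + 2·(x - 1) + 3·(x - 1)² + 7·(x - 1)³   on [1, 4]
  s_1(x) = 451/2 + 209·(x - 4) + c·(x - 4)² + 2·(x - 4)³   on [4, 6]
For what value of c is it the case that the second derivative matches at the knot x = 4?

66

s_0''(x) = 6 + 42·(x - 1), so s_0''(4) = 132. On the right, s_1''(4) = 2c, so c = 66.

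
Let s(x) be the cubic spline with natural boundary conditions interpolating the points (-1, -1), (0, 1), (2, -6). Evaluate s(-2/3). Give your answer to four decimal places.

Write m_i for s''(x_i). With h_i = 1, 2 and divided differences Δ_i = 2, -7/2, the continuity of s' gives the tridiagonal system
  1·m_0 + 6·m_1 + 2·m_2 = 6(Δ_1 - Δ_0) = -33
Natural end conditions: m_0 = m_2 = 0.
Solving the tridiagonal system: m_0 = 0, m_1 = -11/2, m_2 = 0.
On [-1, 0], s(x) = -1 + 35/12·(x + 1) + 0·(x + 1)² - 11/12·(x + 1)³.
With (x + 1) = 1/3: s(-2/3) = -5/81.

-0.0617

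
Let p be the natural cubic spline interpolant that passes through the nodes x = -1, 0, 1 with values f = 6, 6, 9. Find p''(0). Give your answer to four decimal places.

4.5000

Let M_i = p''(x_i). Step sizes h_i = 1, 1; slopes of the chords Δ_i = (y_(i+1) - y_i)/h_i = 0, 3.
  1·M_0 + 4·M_1 + 1·M_2 = 6(Δ_1 - Δ_0) = 18
Natural end conditions: M_0 = M_2 = 0.
Hence M_0 = 0, M_1 = 9/2, M_2 = 0.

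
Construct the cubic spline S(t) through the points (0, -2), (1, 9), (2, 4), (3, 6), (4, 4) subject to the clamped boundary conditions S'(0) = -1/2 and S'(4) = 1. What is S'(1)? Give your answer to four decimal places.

5.5804

Write M_i for S''(x_i). With h_i = 1, 1, 1, 1 and divided differences Δ_i = 11, -5, 2, -2, the continuity of S' gives the tridiagonal system
  1·M_0 + 4·M_1 + 1·M_2 = 6(Δ_1 - Δ_0) = -96
  1·M_1 + 4·M_2 + 1·M_3 = 6(Δ_2 - Δ_1) = 42
  1·M_2 + 4·M_3 + 1·M_4 = 6(Δ_3 - Δ_2) = -24
Clamped end conditions give two more equations: 2h_0·M_0 + h_0·M_1 = 6(Δ_0 - S'(0)) = 69 and h_3·M_3 + 2h_3·M_4 = 6(S'(4) - Δ_3) = 18.
Solving: M_0 = 3183/56, M_1 = -1251/28, M_2 = 207/8, M_3 = -471/28, M_4 = 975/56.
On [1, 2], S'(t) = b_1 + 2c_1·(t - 1) + 3d_1·(t - 1)² with b_1 = Δ_1 - h_1(2M_1 + M_2)/6 = 625/112, c_1 = M_1/2 = -1251/56, d_1 = (M_2 - M_1)/(6h_1) = 1317/112. So S'(1) = 625/112.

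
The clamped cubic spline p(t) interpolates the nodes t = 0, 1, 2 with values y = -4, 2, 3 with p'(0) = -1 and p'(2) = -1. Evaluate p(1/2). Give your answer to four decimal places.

-1.8438

Write M_i for p''(x_i). With h_i = 1, 1 and divided differences Δ_i = 6, 1, the continuity of p' gives the tridiagonal system
  1·M_0 + 4·M_1 + 1·M_2 = 6(Δ_1 - Δ_0) = -30
Clamped end conditions give two more equations: 2h_0·M_0 + h_0·M_1 = 6(Δ_0 - p'(0)) = 42 and h_1·M_1 + 2h_1·M_2 = 6(p'(2) - Δ_1) = -12.
Solving: M_0 = 57/2, M_1 = -15, M_2 = 3/2.
On [0, 1], p(t) = -4 - 1·t + 57/4·t² - 29/4·t³.
With t = 1/2: p(1/2) = -59/32.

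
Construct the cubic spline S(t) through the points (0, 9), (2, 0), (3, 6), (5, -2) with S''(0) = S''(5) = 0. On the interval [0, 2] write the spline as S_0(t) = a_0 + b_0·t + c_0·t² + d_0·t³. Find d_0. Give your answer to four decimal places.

1.0429

With M_i denoting the second derivative at x_i, h_i = 2, 1, 2, and Δ_i = (y_(i+1) − y_i)/h_i = -9/2, 6, -4:
  2·M_0 + 6·M_1 + 1·M_2 = 6(Δ_1 - Δ_0) = 63
  1·M_1 + 6·M_2 + 2·M_3 = 6(Δ_2 - Δ_1) = -60
Natural end conditions: M_0 = M_3 = 0.
Hence M_0 = 0, M_1 = 438/35, M_2 = -423/35, M_3 = 0.
On [0, 2], with S_0(t) = a_0 + b_0·t + c_0·t² + d_0·t³: c_0 = M_0/2 = 0, d_0 = (M_1 - M_0)/(6h_0) = 73/70, b_0 = Δ_0 - h_0(2M_0 + M_1)/6 = -607/70.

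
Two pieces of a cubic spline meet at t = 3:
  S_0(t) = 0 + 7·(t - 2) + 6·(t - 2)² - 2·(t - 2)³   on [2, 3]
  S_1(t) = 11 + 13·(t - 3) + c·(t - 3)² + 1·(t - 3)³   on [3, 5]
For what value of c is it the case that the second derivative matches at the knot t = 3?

0

S_0''(t) = 12 - 12·(t - 2), so S_0''(3) = 0. On the right, S_1''(3) = 2c, so c = 0.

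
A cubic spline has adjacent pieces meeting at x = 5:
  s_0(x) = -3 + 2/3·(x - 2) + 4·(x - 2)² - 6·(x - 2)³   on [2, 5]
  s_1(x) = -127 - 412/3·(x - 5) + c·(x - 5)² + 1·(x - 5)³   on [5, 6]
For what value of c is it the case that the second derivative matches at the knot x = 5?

-50

s_0''(x) = 8 - 36·(x - 2), so s_0''(5) = -100. On the right, s_1''(5) = 2c, so c = -50.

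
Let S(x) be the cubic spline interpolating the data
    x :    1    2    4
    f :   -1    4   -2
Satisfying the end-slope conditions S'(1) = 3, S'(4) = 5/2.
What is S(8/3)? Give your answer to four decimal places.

2.6914

With M_i denoting the second derivative at x_i, h_i = 1, 2, and Δ_i = (y_(i+1) − y_i)/h_i = 5, -3:
  1·M_0 + 6·M_1 + 2·M_2 = 6(Δ_1 - Δ_0) = -48
Clamped end conditions give two more equations: 2h_0·M_0 + h_0·M_1 = 6(Δ_0 - S'(1)) = 12 and h_1·M_1 + 2h_1·M_2 = 6(S'(4) - Δ_1) = 33.
Forward elimination and back-substitution give M_0 = 83/6, M_1 = -47/3, M_2 = 193/12.
On [2, 4], S(x) = 4 + 25/12·(x - 2) - 47/6·(x - 2)² + 127/48·(x - 2)³.
With (x - 2) = 2/3: S(8/3) = 218/81.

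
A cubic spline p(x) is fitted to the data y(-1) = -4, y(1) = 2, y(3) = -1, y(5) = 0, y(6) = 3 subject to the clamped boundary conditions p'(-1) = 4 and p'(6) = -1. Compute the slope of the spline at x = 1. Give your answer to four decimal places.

With σ_i denoting the second derivative at x_i, h_i = 2, 2, 2, 1, and Δ_i = (y_(i+1) − y_i)/h_i = 3, -3/2, 1/2, 3:
  2·σ_0 + 8·σ_1 + 2·σ_2 = 6(Δ_1 - Δ_0) = -27
  2·σ_1 + 8·σ_2 + 2·σ_3 = 6(Δ_2 - Δ_1) = 12
  2·σ_2 + 6·σ_3 + 1·σ_4 = 6(Δ_3 - Δ_2) = 15
Clamped end conditions give two more equations: 2h_0·σ_0 + h_0·σ_1 = 6(Δ_0 - p'(-1)) = -6 and h_3·σ_3 + 2h_3·σ_4 = 6(p'(6) - Δ_3) = -24.
Hence σ_0 = 35/86, σ_1 = -164/43, σ_2 = 58/43, σ_3 = 190/43, σ_4 = -611/43.
On [1, 3], p'(x) = b_1 + 2c_1·(x - 1) + 3d_1·(x - 1)² with b_1 = Δ_1 - h_1(2σ_1 + σ_2)/6 = 51/86, c_1 = σ_1/2 = -82/43, d_1 = (σ_2 - σ_1)/(6h_1) = 37/86. So p'(1) = 51/86.

0.5930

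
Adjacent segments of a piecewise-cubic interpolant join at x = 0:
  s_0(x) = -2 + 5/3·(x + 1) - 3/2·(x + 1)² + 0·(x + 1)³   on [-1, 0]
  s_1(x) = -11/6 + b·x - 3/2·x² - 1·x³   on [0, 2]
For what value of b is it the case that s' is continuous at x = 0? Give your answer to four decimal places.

-1.3333

s_0'(x) = 5/3 - 3·(x + 1) + 0·(x + 1)², so s_0'(0) = -4/3. On the right, s_1'(0) = b, so b = -4/3.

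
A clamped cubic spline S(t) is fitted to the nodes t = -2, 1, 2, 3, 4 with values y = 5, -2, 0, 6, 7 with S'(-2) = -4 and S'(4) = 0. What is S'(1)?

Write m_i for S''(x_i). With h_i = 3, 1, 1, 1 and divided differences Δ_i = -7/3, 2, 6, 1, the continuity of S' gives the tridiagonal system
  3·m_0 + 8·m_1 + 1·m_2 = 6(Δ_1 - Δ_0) = 26
  1·m_1 + 4·m_2 + 1·m_3 = 6(Δ_2 - Δ_1) = 24
  1·m_2 + 4·m_3 + 1·m_4 = 6(Δ_3 - Δ_2) = -30
Clamped end conditions give two more equations: 2h_0·m_0 + h_0·m_1 = 6(Δ_0 - S'(-2)) = 10 and h_3·m_3 + 2h_3·m_4 = 6(S'(4) - Δ_3) = -6.
Hence m_0 = 2/3, m_1 = 2, m_2 = 8, m_3 = -10, m_4 = 2.
On [1, 2], S'(t) = b_1 + 2c_1·(t - 1) + 3d_1·(t - 1)² with b_1 = Δ_1 - h_1(2m_1 + m_2)/6 = 0, c_1 = m_1/2 = 1, d_1 = (m_2 - m_1)/(6h_1) = 1. So S'(1) = 0.

0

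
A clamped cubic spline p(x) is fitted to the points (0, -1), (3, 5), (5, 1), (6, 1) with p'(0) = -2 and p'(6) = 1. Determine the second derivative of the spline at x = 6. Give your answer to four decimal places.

With σ_i denoting the second derivative at x_i, h_i = 3, 2, 1, and Δ_i = (y_(i+1) − y_i)/h_i = 2, -2, 0:
  3·σ_0 + 10·σ_1 + 2·σ_2 = 6(Δ_1 - Δ_0) = -24
  2·σ_1 + 6·σ_2 + 1·σ_3 = 6(Δ_2 - Δ_1) = 12
Clamped end conditions give two more equations: 2h_0·σ_0 + h_0·σ_1 = 6(Δ_0 - p'(0)) = 24 and h_2·σ_2 + 2h_2·σ_3 = 6(p'(6) - Δ_2) = 6.
Hence σ_0 = 124/19, σ_1 = -96/19, σ_2 = 66/19, σ_3 = 24/19.

1.2632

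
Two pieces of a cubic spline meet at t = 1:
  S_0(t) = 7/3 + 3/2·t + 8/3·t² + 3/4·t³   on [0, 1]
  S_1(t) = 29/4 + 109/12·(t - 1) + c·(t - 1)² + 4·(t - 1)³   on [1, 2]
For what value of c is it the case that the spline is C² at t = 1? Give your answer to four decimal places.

S_0''(t) = 16/3 + 9/2·t, so S_0''(1) = 59/6. On the right, S_1''(1) = 2c, so c = 59/12.

4.9167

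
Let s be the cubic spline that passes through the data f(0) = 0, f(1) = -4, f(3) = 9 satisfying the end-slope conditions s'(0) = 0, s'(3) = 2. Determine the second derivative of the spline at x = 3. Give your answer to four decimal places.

Let σ_i = s''(x_i). Step sizes h_i = 1, 2; slopes of the chords Δ_i = (y_(i+1) - y_i)/h_i = -4, 13/2.
  1·σ_0 + 6·σ_1 + 2·σ_2 = 6(Δ_1 - Δ_0) = 63
Clamped end conditions give two more equations: 2h_0·σ_0 + h_0·σ_1 = 6(Δ_0 - s'(0)) = -24 and h_1·σ_1 + 2h_1·σ_2 = 6(s'(3) - Δ_1) = -27.
Solving the tridiagonal system: σ_0 = -131/6, σ_1 = 59/3, σ_2 = -199/12.

-16.5833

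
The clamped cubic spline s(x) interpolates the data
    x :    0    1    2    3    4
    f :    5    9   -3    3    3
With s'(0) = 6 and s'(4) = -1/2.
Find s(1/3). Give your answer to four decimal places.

7.4015

Write σ_i for s''(x_i). With h_i = 1, 1, 1, 1 and divided differences Δ_i = 4, -12, 6, 0, the continuity of s' gives the tridiagonal system
  1·σ_0 + 4·σ_1 + 1·σ_2 = 6(Δ_1 - Δ_0) = -96
  1·σ_1 + 4·σ_2 + 1·σ_3 = 6(Δ_2 - Δ_1) = 108
  1·σ_2 + 4·σ_3 + 1·σ_4 = 6(Δ_3 - Δ_2) = -36
Clamped end conditions give two more equations: 2h_0·σ_0 + h_0·σ_1 = 6(Δ_0 - s'(0)) = -12 and h_3·σ_3 + 2h_3·σ_4 = 6(s'(4) - Δ_3) = -3.
Solving: σ_0 = 719/56, σ_1 = -1055/28, σ_2 = 335/8, σ_3 = -611/28, σ_4 = 527/56.
On [0, 1], s(x) = 5 + 6·x + 719/112·x² - 943/112·x³.
With x = 1/3: s(1/3) = 11191/1512.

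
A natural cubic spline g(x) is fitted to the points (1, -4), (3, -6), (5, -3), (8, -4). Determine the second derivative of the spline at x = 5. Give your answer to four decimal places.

With M_i denoting the second derivative at x_i, h_i = 2, 2, 3, and Δ_i = (y_(i+1) − y_i)/h_i = -1, 3/2, -1/3:
  2·M_0 + 8·M_1 + 2·M_2 = 6(Δ_1 - Δ_0) = 15
  2·M_1 + 10·M_2 + 3·M_3 = 6(Δ_2 - Δ_1) = -11
Natural end conditions: M_0 = M_3 = 0.
Solving the tridiagonal system: M_0 = 0, M_1 = 43/19, M_2 = -59/38, M_3 = 0.

-1.5526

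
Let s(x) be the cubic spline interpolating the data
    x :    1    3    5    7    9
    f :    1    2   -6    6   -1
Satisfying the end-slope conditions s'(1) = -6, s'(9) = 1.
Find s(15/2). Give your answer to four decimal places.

With M_i denoting the second derivative at x_i, h_i = 2, 2, 2, 2, and Δ_i = (y_(i+1) − y_i)/h_i = 1/2, -4, 6, -7/2:
  2·M_0 + 8·M_1 + 2·M_2 = 6(Δ_1 - Δ_0) = -27
  2·M_1 + 8·M_2 + 2·M_3 = 6(Δ_2 - Δ_1) = 60
  2·M_2 + 8·M_3 + 2·M_4 = 6(Δ_3 - Δ_2) = -57
Clamped end conditions give two more equations: 2h_0·M_0 + h_0·M_1 = 6(Δ_0 - s'(1)) = 39 and h_3·M_3 + 2h_3·M_4 = 6(s'(9) - Δ_3) = 27.
Solving: M_0 = 841/56, M_1 = -295/28, M_2 = 109/8, M_3 = -391/28, M_4 = 769/56.
On [7, 9], s(x) = 6 + 69/56·(x - 7) - 391/56·(x - 7)² + 517/224·(x - 7)³.
With (x - 7) = 1/2: s(15/2) = 9245/1792.

5.1590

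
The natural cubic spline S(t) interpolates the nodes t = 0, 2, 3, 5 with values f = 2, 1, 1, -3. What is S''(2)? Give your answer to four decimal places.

With σ_i denoting the second derivative at x_i, h_i = 2, 1, 2, and Δ_i = (y_(i+1) − y_i)/h_i = -1/2, 0, -2:
  2·σ_0 + 6·σ_1 + 1·σ_2 = 6(Δ_1 - Δ_0) = 3
  1·σ_1 + 6·σ_2 + 2·σ_3 = 6(Δ_2 - Δ_1) = -12
Natural end conditions: σ_0 = σ_3 = 0.
Solving: σ_0 = 0, σ_1 = 6/7, σ_2 = -15/7, σ_3 = 0.

0.8571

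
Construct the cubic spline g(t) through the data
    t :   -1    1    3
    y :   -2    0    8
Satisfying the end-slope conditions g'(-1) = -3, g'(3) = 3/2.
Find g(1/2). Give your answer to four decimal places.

-1.7539

With σ_i denoting the second derivative at x_i, h_i = 2, 2, and Δ_i = (y_(i+1) − y_i)/h_i = 1, 4:
  2·σ_0 + 8·σ_1 + 2·σ_2 = 6(Δ_1 - Δ_0) = 18
Clamped end conditions give two more equations: 2h_0·σ_0 + h_0·σ_1 = 6(Δ_0 - g'(-1)) = 24 and h_1·σ_1 + 2h_1·σ_2 = 6(g'(3) - Δ_1) = -15.
Solving: σ_0 = 39/8, σ_1 = 9/4, σ_2 = -39/8.
On [-1, 1], g(t) = -2 - 3·(t + 1) + 39/16·(t + 1)² - 7/32·(t + 1)³.
With (t + 1) = 3/2: g(1/2) = -449/256.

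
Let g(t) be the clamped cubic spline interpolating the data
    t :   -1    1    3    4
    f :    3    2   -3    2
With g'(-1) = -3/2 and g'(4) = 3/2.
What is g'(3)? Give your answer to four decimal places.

Write m_i for g''(x_i). With h_i = 2, 2, 1 and divided differences Δ_i = -1/2, -5/2, 5, the continuity of g' gives the tridiagonal system
  2·m_0 + 8·m_1 + 2·m_2 = 6(Δ_1 - Δ_0) = -12
  2·m_1 + 6·m_2 + 1·m_3 = 6(Δ_2 - Δ_1) = 45
Clamped end conditions give two more equations: 2h_0·m_0 + h_0·m_1 = 6(Δ_0 - g'(-1)) = 6 and h_2·m_2 + 2h_2·m_3 = 6(g'(4) - Δ_2) = -21.
Solving the tridiagonal system: m_0 = 99/23, m_1 = -129/23, m_2 = 279/23, m_3 = -381/23.
On [3, 4], g'(t) = b_2 + 2c_2·(t - 3) + 3d_2·(t - 3)² with b_2 = Δ_2 - h_2(2m_2 + m_3)/6 = 171/46, c_2 = m_2/2 = 279/46, d_2 = (m_3 - m_2)/(6h_2) = -110/23. So g'(3) = 171/46.

3.7174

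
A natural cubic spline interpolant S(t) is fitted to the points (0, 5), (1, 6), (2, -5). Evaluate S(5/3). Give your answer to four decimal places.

-0.4444

Write m_i for S''(x_i). With h_i = 1, 1 and divided differences Δ_i = 1, -11, the continuity of S' gives the tridiagonal system
  1·m_0 + 4·m_1 + 1·m_2 = 6(Δ_1 - Δ_0) = -72
Natural end conditions: m_0 = m_2 = 0.
Hence m_0 = 0, m_1 = -18, m_2 = 0.
On [1, 2], S(t) = 6 - 5·(t - 1) - 9·(t - 1)² + 3·(t - 1)³.
With (t - 1) = 2/3: S(5/3) = -4/9.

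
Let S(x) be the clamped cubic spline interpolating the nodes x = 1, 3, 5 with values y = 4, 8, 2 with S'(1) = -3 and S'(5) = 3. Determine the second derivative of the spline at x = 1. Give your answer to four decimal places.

Write M_i for S''(x_i). With h_i = 2, 2 and divided differences Δ_i = 2, -3, the continuity of S' gives the tridiagonal system
  2·M_0 + 8·M_1 + 2·M_2 = 6(Δ_1 - Δ_0) = -30
Clamped end conditions give two more equations: 2h_0·M_0 + h_0·M_1 = 6(Δ_0 - S'(1)) = 30 and h_1·M_1 + 2h_1·M_2 = 6(S'(5) - Δ_1) = 36.
Solving: M_0 = 51/4, M_1 = -21/2, M_2 = 57/4.

12.7500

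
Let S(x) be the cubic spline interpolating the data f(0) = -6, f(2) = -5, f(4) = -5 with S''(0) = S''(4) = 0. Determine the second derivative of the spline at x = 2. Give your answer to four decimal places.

-0.3750

Write M_i for S''(x_i). With h_i = 2, 2 and divided differences Δ_i = 1/2, 0, the continuity of S' gives the tridiagonal system
  2·M_0 + 8·M_1 + 2·M_2 = 6(Δ_1 - Δ_0) = -3
Natural end conditions: M_0 = M_2 = 0.
Forward elimination and back-substitution give M_0 = 0, M_1 = -3/8, M_2 = 0.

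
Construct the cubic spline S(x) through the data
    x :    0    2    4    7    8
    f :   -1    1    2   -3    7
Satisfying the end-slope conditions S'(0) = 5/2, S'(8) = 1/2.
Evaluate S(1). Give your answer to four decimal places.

Write M_i for S''(x_i). With h_i = 2, 2, 3, 1 and divided differences Δ_i = 1, 1/2, -5/3, 10, the continuity of S' gives the tridiagonal system
  2·M_0 + 8·M_1 + 2·M_2 = 6(Δ_1 - Δ_0) = -3
  2·M_1 + 10·M_2 + 3·M_3 = 6(Δ_2 - Δ_1) = -13
  3·M_2 + 8·M_3 + 1·M_4 = 6(Δ_3 - Δ_2) = 70
Clamped end conditions give two more equations: 2h_0·M_0 + h_0·M_1 = 6(Δ_0 - S'(0)) = -9 and h_3·M_3 + 2h_3·M_4 = 6(S'(8) - Δ_3) = -57.
Solving the tridiagonal system: M_0 = -943/288, M_1 = 295/144, M_2 = -1849/288, M_3 = 2261/144, M_4 = -10469/288.
On [0, 2], S(x) = -1 + 5/2·x - 943/576·x² + 511/1152·x³.
With x = 1: S(1) = 353/1152.

0.3064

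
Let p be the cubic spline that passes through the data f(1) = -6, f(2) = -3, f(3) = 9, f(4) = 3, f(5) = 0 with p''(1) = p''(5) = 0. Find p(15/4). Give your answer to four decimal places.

Let σ_i = p''(x_i). Step sizes h_i = 1, 1, 1, 1; slopes of the chords Δ_i = (y_(i+1) - y_i)/h_i = 3, 12, -6, -3.
  1·σ_0 + 4·σ_1 + 1·σ_2 = 6(Δ_1 - Δ_0) = 54
  1·σ_1 + 4·σ_2 + 1·σ_3 = 6(Δ_2 - Δ_1) = -108
  1·σ_2 + 4·σ_3 + 1·σ_4 = 6(Δ_3 - Δ_2) = 18
Natural end conditions: σ_0 = σ_4 = 0.
Solving the tridiagonal system: σ_0 = 0, σ_1 = 45/2, σ_2 = -36, σ_3 = 27/2, σ_4 = 0.
On [3, 4], p(t) = 9 + 15/4·(t - 3) - 18·(t - 3)² + 33/4·(t - 3)³.
With (t - 3) = 3/4: p(15/4) = 1323/256.

5.1680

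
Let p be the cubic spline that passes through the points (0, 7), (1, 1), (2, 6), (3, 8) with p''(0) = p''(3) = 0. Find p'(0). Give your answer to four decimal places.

Let σ_i = p''(x_i). Step sizes h_i = 1, 1, 1; slopes of the chords Δ_i = (y_(i+1) - y_i)/h_i = -6, 5, 2.
  1·σ_0 + 4·σ_1 + 1·σ_2 = 6(Δ_1 - Δ_0) = 66
  1·σ_1 + 4·σ_2 + 1·σ_3 = 6(Δ_2 - Δ_1) = -18
Natural end conditions: σ_0 = σ_3 = 0.
Solving: σ_0 = 0, σ_1 = 94/5, σ_2 = -46/5, σ_3 = 0.
On [0, 1], p'(x) = b_0 + 2c_0·x + 3d_0·x² with b_0 = Δ_0 - h_0(2σ_0 + σ_1)/6 = -137/15, c_0 = σ_0/2 = 0, d_0 = (σ_1 - σ_0)/(6h_0) = 47/15. So p'(0) = -137/15.

-9.1333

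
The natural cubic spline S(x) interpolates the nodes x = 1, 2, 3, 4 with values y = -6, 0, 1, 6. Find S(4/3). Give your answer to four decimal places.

-3.5259

Write M_i for S''(x_i). With h_i = 1, 1, 1 and divided differences Δ_i = 6, 1, 5, the continuity of S' gives the tridiagonal system
  1·M_0 + 4·M_1 + 1·M_2 = 6(Δ_1 - Δ_0) = -30
  1·M_1 + 4·M_2 + 1·M_3 = 6(Δ_2 - Δ_1) = 24
Natural end conditions: M_0 = M_3 = 0.
Solving the tridiagonal system: M_0 = 0, M_1 = -48/5, M_2 = 42/5, M_3 = 0.
On [1, 2], S(x) = -6 + 38/5·(x - 1) + 0·(x - 1)² - 8/5·(x - 1)³.
With (x - 1) = 1/3: S(4/3) = -476/135.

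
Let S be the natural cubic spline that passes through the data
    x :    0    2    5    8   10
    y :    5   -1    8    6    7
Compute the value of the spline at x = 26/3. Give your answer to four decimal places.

Put M_i = S'' at the i-th knot. Here h = (2, 3, 3, 2) and Δ = (-3, 3, -2/3, 1/2), so the interior equations h_(i-1)·M_(i-1) + 2(h_(i-1)+h_i)·M_i + h_i·M_(i+1) = 6(Δ_i − Δ_(i-1)) read
  2·M_0 + 10·M_1 + 3·M_2 = 6(Δ_1 - Δ_0) = 36
  3·M_1 + 12·M_2 + 3·M_3 = 6(Δ_2 - Δ_1) = -22
  3·M_2 + 10·M_3 + 2·M_4 = 6(Δ_3 - Δ_2) = 7
Natural end conditions: M_0 = M_4 = 0.
Solving the tridiagonal system: M_0 = 0, M_1 = 1573/340, M_2 = -349/102, M_3 = 587/340, M_4 = 0.
On [8, 10], S(x) = 6 - 166/255·(x - 8) + 587/680·(x - 8)² - 587/4080·(x - 8)³.
With (x - 8) = 2/3: S(26/3) = 8134/1377.

5.9070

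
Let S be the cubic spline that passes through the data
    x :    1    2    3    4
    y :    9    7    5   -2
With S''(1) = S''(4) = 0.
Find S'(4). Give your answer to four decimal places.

Put M_i = S'' at the i-th knot. Here h = (1, 1, 1) and Δ = (-2, -2, -7), so the interior equations h_(i-1)·M_(i-1) + 2(h_(i-1)+h_i)·M_i + h_i·M_(i+1) = 6(Δ_i − Δ_(i-1)) read
  1·M_0 + 4·M_1 + 1·M_2 = 6(Δ_1 - Δ_0) = 0
  1·M_1 + 4·M_2 + 1·M_3 = 6(Δ_2 - Δ_1) = -30
Natural end conditions: M_0 = M_3 = 0.
Hence M_0 = 0, M_1 = 2, M_2 = -8, M_3 = 0.
On [3, 4], S'(x) = b_2 + 2c_2·(x - 3) + 3d_2·(x - 3)² with b_2 = Δ_2 - h_2(2M_2 + M_3)/6 = -13/3, c_2 = M_2/2 = -4, d_2 = (M_3 - M_2)/(6h_2) = 4/3. So S'(4) = -25/3.

-8.3333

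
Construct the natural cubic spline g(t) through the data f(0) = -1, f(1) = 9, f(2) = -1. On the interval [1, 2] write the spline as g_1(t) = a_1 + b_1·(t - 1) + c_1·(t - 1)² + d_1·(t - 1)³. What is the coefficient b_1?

0

Put M_i = g'' at the i-th knot. Here h = (1, 1) and Δ = (10, -10), so the interior equations h_(i-1)·M_(i-1) + 2(h_(i-1)+h_i)·M_i + h_i·M_(i+1) = 6(Δ_i − Δ_(i-1)) read
  1·M_0 + 4·M_1 + 1·M_2 = 6(Δ_1 - Δ_0) = -120
Natural end conditions: M_0 = M_2 = 0.
Solving: M_0 = 0, M_1 = -30, M_2 = 0.
On [1, 2], with g_1(t) = a_1 + b_1·(t - 1) + c_1·(t - 1)² + d_1·(t - 1)³: c_1 = M_1/2 = -15, d_1 = (M_2 - M_1)/(6h_1) = 5, b_1 = Δ_1 - h_1(2M_1 + M_2)/6 = 0.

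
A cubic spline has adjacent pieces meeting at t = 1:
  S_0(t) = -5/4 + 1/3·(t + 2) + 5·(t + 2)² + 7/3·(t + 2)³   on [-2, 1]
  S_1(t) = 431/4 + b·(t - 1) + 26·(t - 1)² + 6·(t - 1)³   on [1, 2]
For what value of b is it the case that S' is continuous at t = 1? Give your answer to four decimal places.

S_0'(t) = 1/3 + 10·(t + 2) + 7·(t + 2)², so S_0'(1) = 280/3. On the right, S_1'(1) = b, so b = 280/3.

93.3333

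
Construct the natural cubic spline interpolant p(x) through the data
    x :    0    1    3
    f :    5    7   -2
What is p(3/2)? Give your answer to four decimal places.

6.1719

Let σ_i = p''(x_i). Step sizes h_i = 1, 2; slopes of the chords Δ_i = (y_(i+1) - y_i)/h_i = 2, -9/2.
  1·σ_0 + 6·σ_1 + 2·σ_2 = 6(Δ_1 - Δ_0) = -39
Natural end conditions: σ_0 = σ_2 = 0.
Hence σ_0 = 0, σ_1 = -13/2, σ_2 = 0.
On [1, 3], p(x) = 7 - 1/6·(x - 1) - 13/4·(x - 1)² + 13/24·(x - 1)³.
With (x - 1) = 1/2: p(3/2) = 395/64.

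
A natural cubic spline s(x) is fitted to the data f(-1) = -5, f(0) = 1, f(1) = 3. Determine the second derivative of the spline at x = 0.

-6

Put m_i = s'' at the i-th knot. Here h = (1, 1) and Δ = (6, 2), so the interior equations h_(i-1)·m_(i-1) + 2(h_(i-1)+h_i)·m_i + h_i·m_(i+1) = 6(Δ_i − Δ_(i-1)) read
  1·m_0 + 4·m_1 + 1·m_2 = 6(Δ_1 - Δ_0) = -24
Natural end conditions: m_0 = m_2 = 0.
Solving the tridiagonal system: m_0 = 0, m_1 = -6, m_2 = 0.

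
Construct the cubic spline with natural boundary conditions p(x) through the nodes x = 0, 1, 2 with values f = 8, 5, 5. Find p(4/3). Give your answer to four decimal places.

4.7222

Put m_i = p'' at the i-th knot. Here h = (1, 1) and Δ = (-3, 0), so the interior equations h_(i-1)·m_(i-1) + 2(h_(i-1)+h_i)·m_i + h_i·m_(i+1) = 6(Δ_i − Δ_(i-1)) read
  1·m_0 + 4·m_1 + 1·m_2 = 6(Δ_1 - Δ_0) = 18
Natural end conditions: m_0 = m_2 = 0.
Solving: m_0 = 0, m_1 = 9/2, m_2 = 0.
On [1, 2], p(x) = 5 - 3/2·(x - 1) + 9/4·(x - 1)² - 3/4·(x - 1)³.
With (x - 1) = 1/3: p(4/3) = 85/18.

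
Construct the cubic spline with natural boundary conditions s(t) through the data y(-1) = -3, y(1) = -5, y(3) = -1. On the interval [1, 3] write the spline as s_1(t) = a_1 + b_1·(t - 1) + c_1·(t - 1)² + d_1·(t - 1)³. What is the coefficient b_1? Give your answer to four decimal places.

0.5000

Let m_i = s''(x_i). Step sizes h_i = 2, 2; slopes of the chords Δ_i = (y_(i+1) - y_i)/h_i = -1, 2.
  2·m_0 + 8·m_1 + 2·m_2 = 6(Δ_1 - Δ_0) = 18
Natural end conditions: m_0 = m_2 = 0.
Solving the tridiagonal system: m_0 = 0, m_1 = 9/4, m_2 = 0.
On [1, 3], with s_1(t) = a_1 + b_1·(t - 1) + c_1·(t - 1)² + d_1·(t - 1)³: c_1 = m_1/2 = 9/8, d_1 = (m_2 - m_1)/(6h_1) = -3/16, b_1 = Δ_1 - h_1(2m_1 + m_2)/6 = 1/2.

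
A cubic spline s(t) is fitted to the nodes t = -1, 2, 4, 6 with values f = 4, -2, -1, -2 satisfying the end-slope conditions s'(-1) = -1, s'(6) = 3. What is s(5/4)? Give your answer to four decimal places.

-1.0549

With M_i denoting the second derivative at x_i, h_i = 3, 2, 2, and Δ_i = (y_(i+1) − y_i)/h_i = -2, 1/2, -1/2:
  3·M_0 + 10·M_1 + 2·M_2 = 6(Δ_1 - Δ_0) = 15
  2·M_1 + 8·M_2 + 2·M_3 = 6(Δ_2 - Δ_1) = -6
Clamped end conditions give two more equations: 2h_0·M_0 + h_0·M_1 = 6(Δ_0 - s'(-1)) = -6 and h_2·M_2 + 2h_2·M_3 = 6(s'(6) - Δ_2) = 21.
Forward elimination and back-substitution give M_0 = -90/37, M_1 = 106/37, M_2 = -235/74, M_3 = 253/37.
On [-1, 2], s(t) = 4 - 1·(t + 1) - 45/37·(t + 1)² + 98/333·(t + 1)³.
With (t + 1) = 9/4: s(5/4) = -1249/1184.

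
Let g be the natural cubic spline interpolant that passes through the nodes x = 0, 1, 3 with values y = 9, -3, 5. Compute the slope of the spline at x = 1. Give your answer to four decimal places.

With m_i denoting the second derivative at x_i, h_i = 1, 2, and Δ_i = (y_(i+1) − y_i)/h_i = -12, 4:
  1·m_0 + 6·m_1 + 2·m_2 = 6(Δ_1 - Δ_0) = 96
Natural end conditions: m_0 = m_2 = 0.
Forward elimination and back-substitution give m_0 = 0, m_1 = 16, m_2 = 0.
On [1, 3], g'(x) = b_1 + 2c_1·(x - 1) + 3d_1·(x - 1)² with b_1 = Δ_1 - h_1(2m_1 + m_2)/6 = -20/3, c_1 = m_1/2 = 8, d_1 = (m_2 - m_1)/(6h_1) = -4/3. So g'(1) = -20/3.

-6.6667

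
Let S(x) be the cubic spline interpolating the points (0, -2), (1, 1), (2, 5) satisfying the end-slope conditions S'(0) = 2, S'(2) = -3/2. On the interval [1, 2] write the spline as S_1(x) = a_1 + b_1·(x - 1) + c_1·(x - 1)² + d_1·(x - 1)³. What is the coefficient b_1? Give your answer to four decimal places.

Put m_i = S'' at the i-th knot. Here h = (1, 1) and Δ = (3, 4), so the interior equations h_(i-1)·m_(i-1) + 2(h_(i-1)+h_i)·m_i + h_i·m_(i+1) = 6(Δ_i − Δ_(i-1)) read
  1·m_0 + 4·m_1 + 1·m_2 = 6(Δ_1 - Δ_0) = 6
Clamped end conditions give two more equations: 2h_0·m_0 + h_0·m_1 = 6(Δ_0 - S'(0)) = 6 and h_1·m_1 + 2h_1·m_2 = 6(S'(2) - Δ_1) = -33.
Solving the tridiagonal system: m_0 = -1/4, m_1 = 13/2, m_2 = -79/4.
On [1, 2], with S_1(x) = a_1 + b_1·(x - 1) + c_1·(x - 1)² + d_1·(x - 1)³: c_1 = m_1/2 = 13/4, d_1 = (m_2 - m_1)/(6h_1) = -35/8, b_1 = Δ_1 - h_1(2m_1 + m_2)/6 = 41/8.

5.1250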